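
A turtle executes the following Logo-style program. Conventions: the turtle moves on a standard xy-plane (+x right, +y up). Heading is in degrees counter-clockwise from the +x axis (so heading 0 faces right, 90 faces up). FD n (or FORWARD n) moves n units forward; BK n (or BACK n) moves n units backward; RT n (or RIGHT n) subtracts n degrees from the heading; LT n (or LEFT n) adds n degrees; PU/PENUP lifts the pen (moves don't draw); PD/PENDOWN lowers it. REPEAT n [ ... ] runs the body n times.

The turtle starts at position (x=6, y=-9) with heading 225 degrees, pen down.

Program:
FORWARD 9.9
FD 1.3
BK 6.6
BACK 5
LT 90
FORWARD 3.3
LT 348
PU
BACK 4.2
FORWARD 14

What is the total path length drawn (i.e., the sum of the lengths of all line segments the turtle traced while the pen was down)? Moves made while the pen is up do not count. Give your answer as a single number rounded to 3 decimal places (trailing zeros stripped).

Answer: 26.1

Derivation:
Executing turtle program step by step:
Start: pos=(6,-9), heading=225, pen down
FD 9.9: (6,-9) -> (-1,-16) [heading=225, draw]
FD 1.3: (-1,-16) -> (-1.92,-16.92) [heading=225, draw]
BK 6.6: (-1.92,-16.92) -> (2.747,-12.253) [heading=225, draw]
BK 5: (2.747,-12.253) -> (6.283,-8.717) [heading=225, draw]
LT 90: heading 225 -> 315
FD 3.3: (6.283,-8.717) -> (8.616,-11.051) [heading=315, draw]
LT 348: heading 315 -> 303
PU: pen up
BK 4.2: (8.616,-11.051) -> (6.329,-7.528) [heading=303, move]
FD 14: (6.329,-7.528) -> (13.954,-19.27) [heading=303, move]
Final: pos=(13.954,-19.27), heading=303, 5 segment(s) drawn

Segment lengths:
  seg 1: (6,-9) -> (-1,-16), length = 9.9
  seg 2: (-1,-16) -> (-1.92,-16.92), length = 1.3
  seg 3: (-1.92,-16.92) -> (2.747,-12.253), length = 6.6
  seg 4: (2.747,-12.253) -> (6.283,-8.717), length = 5
  seg 5: (6.283,-8.717) -> (8.616,-11.051), length = 3.3
Total = 26.1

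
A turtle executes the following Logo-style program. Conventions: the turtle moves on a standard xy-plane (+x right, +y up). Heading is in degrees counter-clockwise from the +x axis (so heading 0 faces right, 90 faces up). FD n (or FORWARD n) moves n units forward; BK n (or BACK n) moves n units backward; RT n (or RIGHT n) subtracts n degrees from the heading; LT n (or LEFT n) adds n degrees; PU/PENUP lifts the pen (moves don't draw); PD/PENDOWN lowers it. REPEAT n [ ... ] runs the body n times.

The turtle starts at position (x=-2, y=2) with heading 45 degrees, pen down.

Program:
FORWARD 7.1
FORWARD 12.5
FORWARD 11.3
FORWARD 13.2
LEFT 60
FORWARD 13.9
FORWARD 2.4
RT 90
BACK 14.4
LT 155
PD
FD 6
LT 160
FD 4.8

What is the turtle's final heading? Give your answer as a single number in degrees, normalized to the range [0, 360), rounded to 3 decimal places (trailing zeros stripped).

Executing turtle program step by step:
Start: pos=(-2,2), heading=45, pen down
FD 7.1: (-2,2) -> (3.02,7.02) [heading=45, draw]
FD 12.5: (3.02,7.02) -> (11.859,15.859) [heading=45, draw]
FD 11.3: (11.859,15.859) -> (19.85,23.85) [heading=45, draw]
FD 13.2: (19.85,23.85) -> (29.183,33.183) [heading=45, draw]
LT 60: heading 45 -> 105
FD 13.9: (29.183,33.183) -> (25.586,46.61) [heading=105, draw]
FD 2.4: (25.586,46.61) -> (24.965,48.928) [heading=105, draw]
RT 90: heading 105 -> 15
BK 14.4: (24.965,48.928) -> (11.055,45.201) [heading=15, draw]
LT 155: heading 15 -> 170
PD: pen down
FD 6: (11.055,45.201) -> (5.146,46.243) [heading=170, draw]
LT 160: heading 170 -> 330
FD 4.8: (5.146,46.243) -> (9.303,43.843) [heading=330, draw]
Final: pos=(9.303,43.843), heading=330, 9 segment(s) drawn

Answer: 330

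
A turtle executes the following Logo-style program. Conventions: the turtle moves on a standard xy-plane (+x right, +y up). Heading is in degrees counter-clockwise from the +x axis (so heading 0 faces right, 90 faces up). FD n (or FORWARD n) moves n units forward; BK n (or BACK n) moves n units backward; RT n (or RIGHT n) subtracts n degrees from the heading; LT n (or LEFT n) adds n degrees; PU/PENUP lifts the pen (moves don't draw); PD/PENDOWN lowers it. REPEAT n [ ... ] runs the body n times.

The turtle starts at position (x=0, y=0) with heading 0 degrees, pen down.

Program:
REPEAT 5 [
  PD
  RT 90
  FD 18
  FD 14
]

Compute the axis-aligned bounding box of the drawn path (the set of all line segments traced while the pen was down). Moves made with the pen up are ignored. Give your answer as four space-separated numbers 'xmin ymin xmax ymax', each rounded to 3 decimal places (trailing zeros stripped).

Executing turtle program step by step:
Start: pos=(0,0), heading=0, pen down
REPEAT 5 [
  -- iteration 1/5 --
  PD: pen down
  RT 90: heading 0 -> 270
  FD 18: (0,0) -> (0,-18) [heading=270, draw]
  FD 14: (0,-18) -> (0,-32) [heading=270, draw]
  -- iteration 2/5 --
  PD: pen down
  RT 90: heading 270 -> 180
  FD 18: (0,-32) -> (-18,-32) [heading=180, draw]
  FD 14: (-18,-32) -> (-32,-32) [heading=180, draw]
  -- iteration 3/5 --
  PD: pen down
  RT 90: heading 180 -> 90
  FD 18: (-32,-32) -> (-32,-14) [heading=90, draw]
  FD 14: (-32,-14) -> (-32,0) [heading=90, draw]
  -- iteration 4/5 --
  PD: pen down
  RT 90: heading 90 -> 0
  FD 18: (-32,0) -> (-14,0) [heading=0, draw]
  FD 14: (-14,0) -> (0,0) [heading=0, draw]
  -- iteration 5/5 --
  PD: pen down
  RT 90: heading 0 -> 270
  FD 18: (0,0) -> (0,-18) [heading=270, draw]
  FD 14: (0,-18) -> (0,-32) [heading=270, draw]
]
Final: pos=(0,-32), heading=270, 10 segment(s) drawn

Segment endpoints: x in {-32, -32, -18, -14, 0, 0, 0, 0, 0}, y in {-32, -32, -18, -18, -14, 0, 0, 0}
xmin=-32, ymin=-32, xmax=0, ymax=0

Answer: -32 -32 0 0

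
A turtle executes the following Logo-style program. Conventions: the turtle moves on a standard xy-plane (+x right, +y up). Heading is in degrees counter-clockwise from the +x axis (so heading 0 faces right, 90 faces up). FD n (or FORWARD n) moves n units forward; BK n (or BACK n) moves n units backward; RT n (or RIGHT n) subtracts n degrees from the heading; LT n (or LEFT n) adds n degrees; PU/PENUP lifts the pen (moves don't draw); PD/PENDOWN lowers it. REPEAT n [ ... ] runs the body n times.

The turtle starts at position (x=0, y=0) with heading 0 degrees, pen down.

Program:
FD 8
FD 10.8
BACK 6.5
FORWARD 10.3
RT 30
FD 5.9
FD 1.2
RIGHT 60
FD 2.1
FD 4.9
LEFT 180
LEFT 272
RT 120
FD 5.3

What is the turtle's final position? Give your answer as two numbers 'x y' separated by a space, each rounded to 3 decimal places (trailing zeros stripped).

Executing turtle program step by step:
Start: pos=(0,0), heading=0, pen down
FD 8: (0,0) -> (8,0) [heading=0, draw]
FD 10.8: (8,0) -> (18.8,0) [heading=0, draw]
BK 6.5: (18.8,0) -> (12.3,0) [heading=0, draw]
FD 10.3: (12.3,0) -> (22.6,0) [heading=0, draw]
RT 30: heading 0 -> 330
FD 5.9: (22.6,0) -> (27.71,-2.95) [heading=330, draw]
FD 1.2: (27.71,-2.95) -> (28.749,-3.55) [heading=330, draw]
RT 60: heading 330 -> 270
FD 2.1: (28.749,-3.55) -> (28.749,-5.65) [heading=270, draw]
FD 4.9: (28.749,-5.65) -> (28.749,-10.55) [heading=270, draw]
LT 180: heading 270 -> 90
LT 272: heading 90 -> 2
RT 120: heading 2 -> 242
FD 5.3: (28.749,-10.55) -> (26.261,-15.23) [heading=242, draw]
Final: pos=(26.261,-15.23), heading=242, 9 segment(s) drawn

Answer: 26.261 -15.23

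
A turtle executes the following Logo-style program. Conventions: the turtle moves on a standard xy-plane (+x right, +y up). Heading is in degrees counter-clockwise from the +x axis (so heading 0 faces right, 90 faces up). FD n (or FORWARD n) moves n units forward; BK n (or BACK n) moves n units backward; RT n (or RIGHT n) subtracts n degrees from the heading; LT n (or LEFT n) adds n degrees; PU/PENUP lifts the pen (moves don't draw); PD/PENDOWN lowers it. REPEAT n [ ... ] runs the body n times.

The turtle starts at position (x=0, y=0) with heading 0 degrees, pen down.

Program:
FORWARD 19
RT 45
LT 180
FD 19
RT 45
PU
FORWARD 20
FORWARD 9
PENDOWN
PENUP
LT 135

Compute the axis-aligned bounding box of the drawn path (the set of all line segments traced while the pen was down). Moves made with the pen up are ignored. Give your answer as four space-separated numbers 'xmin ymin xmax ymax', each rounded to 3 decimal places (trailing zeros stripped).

Executing turtle program step by step:
Start: pos=(0,0), heading=0, pen down
FD 19: (0,0) -> (19,0) [heading=0, draw]
RT 45: heading 0 -> 315
LT 180: heading 315 -> 135
FD 19: (19,0) -> (5.565,13.435) [heading=135, draw]
RT 45: heading 135 -> 90
PU: pen up
FD 20: (5.565,13.435) -> (5.565,33.435) [heading=90, move]
FD 9: (5.565,33.435) -> (5.565,42.435) [heading=90, move]
PD: pen down
PU: pen up
LT 135: heading 90 -> 225
Final: pos=(5.565,42.435), heading=225, 2 segment(s) drawn

Segment endpoints: x in {0, 5.565, 19}, y in {0, 13.435}
xmin=0, ymin=0, xmax=19, ymax=13.435

Answer: 0 0 19 13.435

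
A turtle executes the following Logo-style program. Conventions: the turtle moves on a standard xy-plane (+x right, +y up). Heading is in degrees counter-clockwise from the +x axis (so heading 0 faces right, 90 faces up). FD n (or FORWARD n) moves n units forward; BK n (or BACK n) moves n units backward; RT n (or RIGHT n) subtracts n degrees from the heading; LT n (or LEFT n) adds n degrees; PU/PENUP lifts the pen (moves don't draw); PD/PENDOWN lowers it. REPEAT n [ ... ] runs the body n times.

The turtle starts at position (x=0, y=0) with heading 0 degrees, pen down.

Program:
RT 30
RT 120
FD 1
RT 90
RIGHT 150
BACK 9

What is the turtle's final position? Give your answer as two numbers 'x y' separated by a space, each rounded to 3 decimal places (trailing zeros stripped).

Answer: -8.66 4

Derivation:
Executing turtle program step by step:
Start: pos=(0,0), heading=0, pen down
RT 30: heading 0 -> 330
RT 120: heading 330 -> 210
FD 1: (0,0) -> (-0.866,-0.5) [heading=210, draw]
RT 90: heading 210 -> 120
RT 150: heading 120 -> 330
BK 9: (-0.866,-0.5) -> (-8.66,4) [heading=330, draw]
Final: pos=(-8.66,4), heading=330, 2 segment(s) drawn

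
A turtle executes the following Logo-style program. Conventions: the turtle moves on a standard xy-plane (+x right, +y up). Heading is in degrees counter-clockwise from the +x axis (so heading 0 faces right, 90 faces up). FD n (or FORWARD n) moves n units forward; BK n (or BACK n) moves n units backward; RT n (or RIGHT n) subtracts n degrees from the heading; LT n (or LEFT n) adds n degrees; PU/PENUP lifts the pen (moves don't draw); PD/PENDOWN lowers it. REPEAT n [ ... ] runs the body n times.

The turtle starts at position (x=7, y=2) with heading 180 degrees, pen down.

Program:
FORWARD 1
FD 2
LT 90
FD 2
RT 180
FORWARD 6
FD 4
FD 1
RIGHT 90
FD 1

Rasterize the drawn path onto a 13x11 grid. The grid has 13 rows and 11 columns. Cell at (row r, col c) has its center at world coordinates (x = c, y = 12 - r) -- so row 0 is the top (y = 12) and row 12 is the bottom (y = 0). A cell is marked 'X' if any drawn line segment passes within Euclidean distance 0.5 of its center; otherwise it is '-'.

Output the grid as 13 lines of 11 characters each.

Answer: -----------
----XX-----
----X------
----X------
----X------
----X------
----X------
----X------
----X------
----X------
----XXXX---
----X------
----X------

Derivation:
Segment 0: (7,2) -> (6,2)
Segment 1: (6,2) -> (4,2)
Segment 2: (4,2) -> (4,0)
Segment 3: (4,0) -> (4,6)
Segment 4: (4,6) -> (4,10)
Segment 5: (4,10) -> (4,11)
Segment 6: (4,11) -> (5,11)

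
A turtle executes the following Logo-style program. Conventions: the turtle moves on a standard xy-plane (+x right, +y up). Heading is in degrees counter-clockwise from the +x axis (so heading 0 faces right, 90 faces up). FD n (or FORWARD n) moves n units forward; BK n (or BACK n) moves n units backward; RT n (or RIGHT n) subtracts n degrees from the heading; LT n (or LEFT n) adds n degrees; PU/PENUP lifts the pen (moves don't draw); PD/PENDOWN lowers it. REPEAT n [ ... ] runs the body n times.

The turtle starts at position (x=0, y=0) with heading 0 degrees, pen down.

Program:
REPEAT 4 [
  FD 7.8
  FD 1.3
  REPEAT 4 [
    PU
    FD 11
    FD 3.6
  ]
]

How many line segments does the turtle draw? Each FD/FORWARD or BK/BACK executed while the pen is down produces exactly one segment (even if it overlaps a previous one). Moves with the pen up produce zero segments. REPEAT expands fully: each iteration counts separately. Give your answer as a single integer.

Executing turtle program step by step:
Start: pos=(0,0), heading=0, pen down
REPEAT 4 [
  -- iteration 1/4 --
  FD 7.8: (0,0) -> (7.8,0) [heading=0, draw]
  FD 1.3: (7.8,0) -> (9.1,0) [heading=0, draw]
  REPEAT 4 [
    -- iteration 1/4 --
    PU: pen up
    FD 11: (9.1,0) -> (20.1,0) [heading=0, move]
    FD 3.6: (20.1,0) -> (23.7,0) [heading=0, move]
    -- iteration 2/4 --
    PU: pen up
    FD 11: (23.7,0) -> (34.7,0) [heading=0, move]
    FD 3.6: (34.7,0) -> (38.3,0) [heading=0, move]
    -- iteration 3/4 --
    PU: pen up
    FD 11: (38.3,0) -> (49.3,0) [heading=0, move]
    FD 3.6: (49.3,0) -> (52.9,0) [heading=0, move]
    -- iteration 4/4 --
    PU: pen up
    FD 11: (52.9,0) -> (63.9,0) [heading=0, move]
    FD 3.6: (63.9,0) -> (67.5,0) [heading=0, move]
  ]
  -- iteration 2/4 --
  FD 7.8: (67.5,0) -> (75.3,0) [heading=0, move]
  FD 1.3: (75.3,0) -> (76.6,0) [heading=0, move]
  REPEAT 4 [
    -- iteration 1/4 --
    PU: pen up
    FD 11: (76.6,0) -> (87.6,0) [heading=0, move]
    FD 3.6: (87.6,0) -> (91.2,0) [heading=0, move]
    -- iteration 2/4 --
    PU: pen up
    FD 11: (91.2,0) -> (102.2,0) [heading=0, move]
    FD 3.6: (102.2,0) -> (105.8,0) [heading=0, move]
    -- iteration 3/4 --
    PU: pen up
    FD 11: (105.8,0) -> (116.8,0) [heading=0, move]
    FD 3.6: (116.8,0) -> (120.4,0) [heading=0, move]
    -- iteration 4/4 --
    PU: pen up
    FD 11: (120.4,0) -> (131.4,0) [heading=0, move]
    FD 3.6: (131.4,0) -> (135,0) [heading=0, move]
  ]
  -- iteration 3/4 --
  FD 7.8: (135,0) -> (142.8,0) [heading=0, move]
  FD 1.3: (142.8,0) -> (144.1,0) [heading=0, move]
  REPEAT 4 [
    -- iteration 1/4 --
    PU: pen up
    FD 11: (144.1,0) -> (155.1,0) [heading=0, move]
    FD 3.6: (155.1,0) -> (158.7,0) [heading=0, move]
    -- iteration 2/4 --
    PU: pen up
    FD 11: (158.7,0) -> (169.7,0) [heading=0, move]
    FD 3.6: (169.7,0) -> (173.3,0) [heading=0, move]
    -- iteration 3/4 --
    PU: pen up
    FD 11: (173.3,0) -> (184.3,0) [heading=0, move]
    FD 3.6: (184.3,0) -> (187.9,0) [heading=0, move]
    -- iteration 4/4 --
    PU: pen up
    FD 11: (187.9,0) -> (198.9,0) [heading=0, move]
    FD 3.6: (198.9,0) -> (202.5,0) [heading=0, move]
  ]
  -- iteration 4/4 --
  FD 7.8: (202.5,0) -> (210.3,0) [heading=0, move]
  FD 1.3: (210.3,0) -> (211.6,0) [heading=0, move]
  REPEAT 4 [
    -- iteration 1/4 --
    PU: pen up
    FD 11: (211.6,0) -> (222.6,0) [heading=0, move]
    FD 3.6: (222.6,0) -> (226.2,0) [heading=0, move]
    -- iteration 2/4 --
    PU: pen up
    FD 11: (226.2,0) -> (237.2,0) [heading=0, move]
    FD 3.6: (237.2,0) -> (240.8,0) [heading=0, move]
    -- iteration 3/4 --
    PU: pen up
    FD 11: (240.8,0) -> (251.8,0) [heading=0, move]
    FD 3.6: (251.8,0) -> (255.4,0) [heading=0, move]
    -- iteration 4/4 --
    PU: pen up
    FD 11: (255.4,0) -> (266.4,0) [heading=0, move]
    FD 3.6: (266.4,0) -> (270,0) [heading=0, move]
  ]
]
Final: pos=(270,0), heading=0, 2 segment(s) drawn
Segments drawn: 2

Answer: 2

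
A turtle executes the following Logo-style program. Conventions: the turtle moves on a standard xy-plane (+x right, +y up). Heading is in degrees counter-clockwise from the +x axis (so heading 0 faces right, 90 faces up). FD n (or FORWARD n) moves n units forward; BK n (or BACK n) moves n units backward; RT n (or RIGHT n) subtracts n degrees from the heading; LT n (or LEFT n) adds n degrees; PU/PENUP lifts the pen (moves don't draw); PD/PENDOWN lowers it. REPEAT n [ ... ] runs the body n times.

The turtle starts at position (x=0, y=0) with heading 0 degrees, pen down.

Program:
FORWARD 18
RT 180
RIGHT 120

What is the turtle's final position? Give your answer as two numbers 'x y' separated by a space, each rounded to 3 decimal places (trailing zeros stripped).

Executing turtle program step by step:
Start: pos=(0,0), heading=0, pen down
FD 18: (0,0) -> (18,0) [heading=0, draw]
RT 180: heading 0 -> 180
RT 120: heading 180 -> 60
Final: pos=(18,0), heading=60, 1 segment(s) drawn

Answer: 18 0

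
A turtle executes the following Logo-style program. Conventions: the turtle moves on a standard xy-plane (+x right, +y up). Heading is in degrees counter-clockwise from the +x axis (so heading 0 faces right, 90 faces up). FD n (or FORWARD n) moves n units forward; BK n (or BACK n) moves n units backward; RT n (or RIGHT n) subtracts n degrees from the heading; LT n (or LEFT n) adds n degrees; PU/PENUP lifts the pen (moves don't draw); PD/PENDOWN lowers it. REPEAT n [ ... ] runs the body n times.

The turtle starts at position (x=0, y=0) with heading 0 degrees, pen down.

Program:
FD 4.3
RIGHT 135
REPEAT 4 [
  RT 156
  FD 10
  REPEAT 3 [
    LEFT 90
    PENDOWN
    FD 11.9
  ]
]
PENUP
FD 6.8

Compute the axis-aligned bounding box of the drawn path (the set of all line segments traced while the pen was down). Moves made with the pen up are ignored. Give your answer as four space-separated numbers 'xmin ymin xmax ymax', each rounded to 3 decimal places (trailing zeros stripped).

Answer: -7.491 -14.181 20.659 15.279

Derivation:
Executing turtle program step by step:
Start: pos=(0,0), heading=0, pen down
FD 4.3: (0,0) -> (4.3,0) [heading=0, draw]
RT 135: heading 0 -> 225
REPEAT 4 [
  -- iteration 1/4 --
  RT 156: heading 225 -> 69
  FD 10: (4.3,0) -> (7.884,9.336) [heading=69, draw]
  REPEAT 3 [
    -- iteration 1/3 --
    LT 90: heading 69 -> 159
    PD: pen down
    FD 11.9: (7.884,9.336) -> (-3.226,13.6) [heading=159, draw]
    -- iteration 2/3 --
    LT 90: heading 159 -> 249
    PD: pen down
    FD 11.9: (-3.226,13.6) -> (-7.491,2.491) [heading=249, draw]
    -- iteration 3/3 --
    LT 90: heading 249 -> 339
    PD: pen down
    FD 11.9: (-7.491,2.491) -> (3.619,-1.774) [heading=339, draw]
  ]
  -- iteration 2/4 --
  RT 156: heading 339 -> 183
  FD 10: (3.619,-1.774) -> (-6.367,-2.297) [heading=183, draw]
  REPEAT 3 [
    -- iteration 1/3 --
    LT 90: heading 183 -> 273
    PD: pen down
    FD 11.9: (-6.367,-2.297) -> (-5.744,-14.181) [heading=273, draw]
    -- iteration 2/3 --
    LT 90: heading 273 -> 3
    PD: pen down
    FD 11.9: (-5.744,-14.181) -> (6.139,-13.558) [heading=3, draw]
    -- iteration 3/3 --
    LT 90: heading 3 -> 93
    PD: pen down
    FD 11.9: (6.139,-13.558) -> (5.516,-1.674) [heading=93, draw]
  ]
  -- iteration 3/4 --
  RT 156: heading 93 -> 297
  FD 10: (5.516,-1.674) -> (10.056,-10.584) [heading=297, draw]
  REPEAT 3 [
    -- iteration 1/3 --
    LT 90: heading 297 -> 27
    PD: pen down
    FD 11.9: (10.056,-10.584) -> (20.659,-5.182) [heading=27, draw]
    -- iteration 2/3 --
    LT 90: heading 27 -> 117
    PD: pen down
    FD 11.9: (20.659,-5.182) -> (15.257,5.421) [heading=117, draw]
    -- iteration 3/3 --
    LT 90: heading 117 -> 207
    PD: pen down
    FD 11.9: (15.257,5.421) -> (4.654,0.019) [heading=207, draw]
  ]
  -- iteration 4/4 --
  RT 156: heading 207 -> 51
  FD 10: (4.654,0.019) -> (10.947,7.79) [heading=51, draw]
  REPEAT 3 [
    -- iteration 1/3 --
    LT 90: heading 51 -> 141
    PD: pen down
    FD 11.9: (10.947,7.79) -> (1.699,15.279) [heading=141, draw]
    -- iteration 2/3 --
    LT 90: heading 141 -> 231
    PD: pen down
    FD 11.9: (1.699,15.279) -> (-5.79,6.031) [heading=231, draw]
    -- iteration 3/3 --
    LT 90: heading 231 -> 321
    PD: pen down
    FD 11.9: (-5.79,6.031) -> (3.458,-1.458) [heading=321, draw]
  ]
]
PU: pen up
FD 6.8: (3.458,-1.458) -> (8.743,-5.737) [heading=321, move]
Final: pos=(8.743,-5.737), heading=321, 17 segment(s) drawn

Segment endpoints: x in {-7.491, -6.367, -5.79, -5.744, -3.226, 0, 1.699, 3.458, 3.619, 4.3, 4.654, 5.516, 6.139, 7.884, 10.056, 10.947, 15.257, 20.659}, y in {-14.181, -13.558, -10.584, -5.182, -2.297, -1.774, -1.674, -1.458, 0, 0.019, 2.491, 5.421, 6.031, 7.79, 9.336, 13.6, 15.279}
xmin=-7.491, ymin=-14.181, xmax=20.659, ymax=15.279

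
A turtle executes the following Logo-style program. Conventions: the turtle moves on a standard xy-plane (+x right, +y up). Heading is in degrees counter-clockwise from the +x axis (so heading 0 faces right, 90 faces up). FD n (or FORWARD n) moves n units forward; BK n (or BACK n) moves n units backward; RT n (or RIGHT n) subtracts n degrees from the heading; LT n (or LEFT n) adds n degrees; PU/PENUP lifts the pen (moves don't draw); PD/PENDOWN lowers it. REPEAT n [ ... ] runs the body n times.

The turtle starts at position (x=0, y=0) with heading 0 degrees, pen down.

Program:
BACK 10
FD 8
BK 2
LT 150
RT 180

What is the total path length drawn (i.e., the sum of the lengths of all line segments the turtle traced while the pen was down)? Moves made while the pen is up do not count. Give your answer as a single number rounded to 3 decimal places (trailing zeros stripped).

Executing turtle program step by step:
Start: pos=(0,0), heading=0, pen down
BK 10: (0,0) -> (-10,0) [heading=0, draw]
FD 8: (-10,0) -> (-2,0) [heading=0, draw]
BK 2: (-2,0) -> (-4,0) [heading=0, draw]
LT 150: heading 0 -> 150
RT 180: heading 150 -> 330
Final: pos=(-4,0), heading=330, 3 segment(s) drawn

Segment lengths:
  seg 1: (0,0) -> (-10,0), length = 10
  seg 2: (-10,0) -> (-2,0), length = 8
  seg 3: (-2,0) -> (-4,0), length = 2
Total = 20

Answer: 20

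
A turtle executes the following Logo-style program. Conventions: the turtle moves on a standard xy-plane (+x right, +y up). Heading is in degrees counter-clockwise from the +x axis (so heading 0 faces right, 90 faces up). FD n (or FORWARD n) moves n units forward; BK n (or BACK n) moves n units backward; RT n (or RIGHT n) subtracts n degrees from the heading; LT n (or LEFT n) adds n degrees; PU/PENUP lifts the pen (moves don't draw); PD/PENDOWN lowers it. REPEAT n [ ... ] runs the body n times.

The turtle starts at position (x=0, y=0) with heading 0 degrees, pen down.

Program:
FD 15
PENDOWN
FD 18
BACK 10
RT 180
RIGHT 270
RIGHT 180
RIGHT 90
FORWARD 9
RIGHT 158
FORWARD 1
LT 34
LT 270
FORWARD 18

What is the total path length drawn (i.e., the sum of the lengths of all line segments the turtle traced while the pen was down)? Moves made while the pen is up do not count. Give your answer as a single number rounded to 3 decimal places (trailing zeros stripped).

Executing turtle program step by step:
Start: pos=(0,0), heading=0, pen down
FD 15: (0,0) -> (15,0) [heading=0, draw]
PD: pen down
FD 18: (15,0) -> (33,0) [heading=0, draw]
BK 10: (33,0) -> (23,0) [heading=0, draw]
RT 180: heading 0 -> 180
RT 270: heading 180 -> 270
RT 180: heading 270 -> 90
RT 90: heading 90 -> 0
FD 9: (23,0) -> (32,0) [heading=0, draw]
RT 158: heading 0 -> 202
FD 1: (32,0) -> (31.073,-0.375) [heading=202, draw]
LT 34: heading 202 -> 236
LT 270: heading 236 -> 146
FD 18: (31.073,-0.375) -> (16.15,9.691) [heading=146, draw]
Final: pos=(16.15,9.691), heading=146, 6 segment(s) drawn

Segment lengths:
  seg 1: (0,0) -> (15,0), length = 15
  seg 2: (15,0) -> (33,0), length = 18
  seg 3: (33,0) -> (23,0), length = 10
  seg 4: (23,0) -> (32,0), length = 9
  seg 5: (32,0) -> (31.073,-0.375), length = 1
  seg 6: (31.073,-0.375) -> (16.15,9.691), length = 18
Total = 71

Answer: 71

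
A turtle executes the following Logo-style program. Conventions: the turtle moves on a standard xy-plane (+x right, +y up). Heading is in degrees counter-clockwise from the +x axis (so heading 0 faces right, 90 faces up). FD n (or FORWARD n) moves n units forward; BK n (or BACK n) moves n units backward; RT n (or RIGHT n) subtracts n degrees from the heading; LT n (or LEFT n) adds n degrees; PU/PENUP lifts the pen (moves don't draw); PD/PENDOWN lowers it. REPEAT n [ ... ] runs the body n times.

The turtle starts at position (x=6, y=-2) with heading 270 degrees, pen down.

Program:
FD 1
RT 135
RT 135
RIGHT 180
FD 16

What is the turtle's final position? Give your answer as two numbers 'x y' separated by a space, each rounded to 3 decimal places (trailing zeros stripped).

Answer: -10 -3

Derivation:
Executing turtle program step by step:
Start: pos=(6,-2), heading=270, pen down
FD 1: (6,-2) -> (6,-3) [heading=270, draw]
RT 135: heading 270 -> 135
RT 135: heading 135 -> 0
RT 180: heading 0 -> 180
FD 16: (6,-3) -> (-10,-3) [heading=180, draw]
Final: pos=(-10,-3), heading=180, 2 segment(s) drawn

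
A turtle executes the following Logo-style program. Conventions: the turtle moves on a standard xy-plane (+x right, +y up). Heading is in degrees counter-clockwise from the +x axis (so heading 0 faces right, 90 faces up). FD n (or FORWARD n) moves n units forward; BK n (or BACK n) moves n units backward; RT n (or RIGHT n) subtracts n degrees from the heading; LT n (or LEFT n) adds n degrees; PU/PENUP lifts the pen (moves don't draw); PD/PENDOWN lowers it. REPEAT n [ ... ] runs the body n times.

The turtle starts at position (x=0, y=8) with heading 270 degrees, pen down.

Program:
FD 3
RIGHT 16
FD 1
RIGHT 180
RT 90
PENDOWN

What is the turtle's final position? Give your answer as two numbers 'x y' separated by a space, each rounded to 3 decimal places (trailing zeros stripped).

Answer: -0.276 4.039

Derivation:
Executing turtle program step by step:
Start: pos=(0,8), heading=270, pen down
FD 3: (0,8) -> (0,5) [heading=270, draw]
RT 16: heading 270 -> 254
FD 1: (0,5) -> (-0.276,4.039) [heading=254, draw]
RT 180: heading 254 -> 74
RT 90: heading 74 -> 344
PD: pen down
Final: pos=(-0.276,4.039), heading=344, 2 segment(s) drawn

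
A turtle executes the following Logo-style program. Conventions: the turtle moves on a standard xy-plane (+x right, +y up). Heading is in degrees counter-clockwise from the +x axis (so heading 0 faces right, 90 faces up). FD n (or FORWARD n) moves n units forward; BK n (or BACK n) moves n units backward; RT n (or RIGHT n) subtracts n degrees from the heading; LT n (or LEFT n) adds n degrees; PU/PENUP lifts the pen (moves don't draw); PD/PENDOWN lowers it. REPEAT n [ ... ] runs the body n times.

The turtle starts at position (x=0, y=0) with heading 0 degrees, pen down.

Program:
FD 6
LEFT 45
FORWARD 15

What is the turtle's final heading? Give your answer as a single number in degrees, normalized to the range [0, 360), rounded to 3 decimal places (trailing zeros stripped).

Executing turtle program step by step:
Start: pos=(0,0), heading=0, pen down
FD 6: (0,0) -> (6,0) [heading=0, draw]
LT 45: heading 0 -> 45
FD 15: (6,0) -> (16.607,10.607) [heading=45, draw]
Final: pos=(16.607,10.607), heading=45, 2 segment(s) drawn

Answer: 45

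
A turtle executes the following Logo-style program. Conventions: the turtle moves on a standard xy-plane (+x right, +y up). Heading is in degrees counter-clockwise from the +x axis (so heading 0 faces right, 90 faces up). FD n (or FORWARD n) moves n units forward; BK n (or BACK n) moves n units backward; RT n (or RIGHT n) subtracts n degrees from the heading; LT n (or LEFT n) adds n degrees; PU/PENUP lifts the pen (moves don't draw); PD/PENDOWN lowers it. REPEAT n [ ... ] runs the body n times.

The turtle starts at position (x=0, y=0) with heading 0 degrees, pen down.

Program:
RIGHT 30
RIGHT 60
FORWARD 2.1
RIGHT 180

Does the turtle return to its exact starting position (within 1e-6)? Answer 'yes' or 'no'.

Answer: no

Derivation:
Executing turtle program step by step:
Start: pos=(0,0), heading=0, pen down
RT 30: heading 0 -> 330
RT 60: heading 330 -> 270
FD 2.1: (0,0) -> (0,-2.1) [heading=270, draw]
RT 180: heading 270 -> 90
Final: pos=(0,-2.1), heading=90, 1 segment(s) drawn

Start position: (0, 0)
Final position: (0, -2.1)
Distance = 2.1; >= 1e-6 -> NOT closed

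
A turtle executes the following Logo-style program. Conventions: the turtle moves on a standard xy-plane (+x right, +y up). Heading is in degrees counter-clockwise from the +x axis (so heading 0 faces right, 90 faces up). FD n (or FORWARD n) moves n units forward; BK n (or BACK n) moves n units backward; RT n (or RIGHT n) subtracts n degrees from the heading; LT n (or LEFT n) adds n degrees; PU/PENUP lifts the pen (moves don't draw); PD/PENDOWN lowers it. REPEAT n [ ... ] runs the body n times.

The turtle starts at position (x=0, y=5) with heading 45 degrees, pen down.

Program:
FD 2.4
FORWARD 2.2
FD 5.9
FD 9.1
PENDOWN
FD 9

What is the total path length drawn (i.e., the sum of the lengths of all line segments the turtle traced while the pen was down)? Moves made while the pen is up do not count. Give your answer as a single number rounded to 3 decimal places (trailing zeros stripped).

Executing turtle program step by step:
Start: pos=(0,5), heading=45, pen down
FD 2.4: (0,5) -> (1.697,6.697) [heading=45, draw]
FD 2.2: (1.697,6.697) -> (3.253,8.253) [heading=45, draw]
FD 5.9: (3.253,8.253) -> (7.425,12.425) [heading=45, draw]
FD 9.1: (7.425,12.425) -> (13.859,18.859) [heading=45, draw]
PD: pen down
FD 9: (13.859,18.859) -> (20.223,25.223) [heading=45, draw]
Final: pos=(20.223,25.223), heading=45, 5 segment(s) drawn

Segment lengths:
  seg 1: (0,5) -> (1.697,6.697), length = 2.4
  seg 2: (1.697,6.697) -> (3.253,8.253), length = 2.2
  seg 3: (3.253,8.253) -> (7.425,12.425), length = 5.9
  seg 4: (7.425,12.425) -> (13.859,18.859), length = 9.1
  seg 5: (13.859,18.859) -> (20.223,25.223), length = 9
Total = 28.6

Answer: 28.6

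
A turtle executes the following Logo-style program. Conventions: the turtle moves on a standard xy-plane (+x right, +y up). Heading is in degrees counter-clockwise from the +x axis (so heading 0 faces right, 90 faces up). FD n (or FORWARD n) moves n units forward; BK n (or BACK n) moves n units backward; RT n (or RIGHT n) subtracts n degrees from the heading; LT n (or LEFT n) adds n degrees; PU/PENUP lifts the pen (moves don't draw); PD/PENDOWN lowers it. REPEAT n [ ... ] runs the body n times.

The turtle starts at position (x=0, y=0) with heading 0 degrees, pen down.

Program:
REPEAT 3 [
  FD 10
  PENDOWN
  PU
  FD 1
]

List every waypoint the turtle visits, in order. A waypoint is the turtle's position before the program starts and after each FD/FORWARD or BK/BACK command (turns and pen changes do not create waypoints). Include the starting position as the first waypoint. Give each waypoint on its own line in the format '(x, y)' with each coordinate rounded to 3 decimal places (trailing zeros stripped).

Answer: (0, 0)
(10, 0)
(11, 0)
(21, 0)
(22, 0)
(32, 0)
(33, 0)

Derivation:
Executing turtle program step by step:
Start: pos=(0,0), heading=0, pen down
REPEAT 3 [
  -- iteration 1/3 --
  FD 10: (0,0) -> (10,0) [heading=0, draw]
  PD: pen down
  PU: pen up
  FD 1: (10,0) -> (11,0) [heading=0, move]
  -- iteration 2/3 --
  FD 10: (11,0) -> (21,0) [heading=0, move]
  PD: pen down
  PU: pen up
  FD 1: (21,0) -> (22,0) [heading=0, move]
  -- iteration 3/3 --
  FD 10: (22,0) -> (32,0) [heading=0, move]
  PD: pen down
  PU: pen up
  FD 1: (32,0) -> (33,0) [heading=0, move]
]
Final: pos=(33,0), heading=0, 1 segment(s) drawn
Waypoints (7 total):
(0, 0)
(10, 0)
(11, 0)
(21, 0)
(22, 0)
(32, 0)
(33, 0)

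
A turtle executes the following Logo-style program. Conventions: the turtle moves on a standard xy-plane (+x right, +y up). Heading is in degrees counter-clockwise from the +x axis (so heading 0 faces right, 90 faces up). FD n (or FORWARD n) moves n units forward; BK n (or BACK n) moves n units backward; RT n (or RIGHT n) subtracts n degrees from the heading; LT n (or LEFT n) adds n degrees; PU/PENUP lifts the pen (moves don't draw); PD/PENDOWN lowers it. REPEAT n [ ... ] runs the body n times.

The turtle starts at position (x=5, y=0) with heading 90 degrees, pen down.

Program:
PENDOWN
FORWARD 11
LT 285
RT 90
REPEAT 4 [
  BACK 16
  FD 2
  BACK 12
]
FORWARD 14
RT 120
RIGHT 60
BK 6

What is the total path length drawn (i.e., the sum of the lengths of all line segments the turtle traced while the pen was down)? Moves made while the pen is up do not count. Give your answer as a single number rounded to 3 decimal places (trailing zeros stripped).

Answer: 151

Derivation:
Executing turtle program step by step:
Start: pos=(5,0), heading=90, pen down
PD: pen down
FD 11: (5,0) -> (5,11) [heading=90, draw]
LT 285: heading 90 -> 15
RT 90: heading 15 -> 285
REPEAT 4 [
  -- iteration 1/4 --
  BK 16: (5,11) -> (0.859,26.455) [heading=285, draw]
  FD 2: (0.859,26.455) -> (1.377,24.523) [heading=285, draw]
  BK 12: (1.377,24.523) -> (-1.729,36.114) [heading=285, draw]
  -- iteration 2/4 --
  BK 16: (-1.729,36.114) -> (-5.87,51.569) [heading=285, draw]
  FD 2: (-5.87,51.569) -> (-5.353,49.637) [heading=285, draw]
  BK 12: (-5.353,49.637) -> (-8.459,61.228) [heading=285, draw]
  -- iteration 3/4 --
  BK 16: (-8.459,61.228) -> (-12.6,76.683) [heading=285, draw]
  FD 2: (-12.6,76.683) -> (-12.082,74.751) [heading=285, draw]
  BK 12: (-12.082,74.751) -> (-15.188,86.342) [heading=285, draw]
  -- iteration 4/4 --
  BK 16: (-15.188,86.342) -> (-19.329,101.797) [heading=285, draw]
  FD 2: (-19.329,101.797) -> (-18.811,99.865) [heading=285, draw]
  BK 12: (-18.811,99.865) -> (-21.917,111.456) [heading=285, draw]
]
FD 14: (-21.917,111.456) -> (-18.294,97.933) [heading=285, draw]
RT 120: heading 285 -> 165
RT 60: heading 165 -> 105
BK 6: (-18.294,97.933) -> (-16.741,92.138) [heading=105, draw]
Final: pos=(-16.741,92.138), heading=105, 15 segment(s) drawn

Segment lengths:
  seg 1: (5,0) -> (5,11), length = 11
  seg 2: (5,11) -> (0.859,26.455), length = 16
  seg 3: (0.859,26.455) -> (1.377,24.523), length = 2
  seg 4: (1.377,24.523) -> (-1.729,36.114), length = 12
  seg 5: (-1.729,36.114) -> (-5.87,51.569), length = 16
  seg 6: (-5.87,51.569) -> (-5.353,49.637), length = 2
  seg 7: (-5.353,49.637) -> (-8.459,61.228), length = 12
  seg 8: (-8.459,61.228) -> (-12.6,76.683), length = 16
  seg 9: (-12.6,76.683) -> (-12.082,74.751), length = 2
  seg 10: (-12.082,74.751) -> (-15.188,86.342), length = 12
  seg 11: (-15.188,86.342) -> (-19.329,101.797), length = 16
  seg 12: (-19.329,101.797) -> (-18.811,99.865), length = 2
  seg 13: (-18.811,99.865) -> (-21.917,111.456), length = 12
  seg 14: (-21.917,111.456) -> (-18.294,97.933), length = 14
  seg 15: (-18.294,97.933) -> (-16.741,92.138), length = 6
Total = 151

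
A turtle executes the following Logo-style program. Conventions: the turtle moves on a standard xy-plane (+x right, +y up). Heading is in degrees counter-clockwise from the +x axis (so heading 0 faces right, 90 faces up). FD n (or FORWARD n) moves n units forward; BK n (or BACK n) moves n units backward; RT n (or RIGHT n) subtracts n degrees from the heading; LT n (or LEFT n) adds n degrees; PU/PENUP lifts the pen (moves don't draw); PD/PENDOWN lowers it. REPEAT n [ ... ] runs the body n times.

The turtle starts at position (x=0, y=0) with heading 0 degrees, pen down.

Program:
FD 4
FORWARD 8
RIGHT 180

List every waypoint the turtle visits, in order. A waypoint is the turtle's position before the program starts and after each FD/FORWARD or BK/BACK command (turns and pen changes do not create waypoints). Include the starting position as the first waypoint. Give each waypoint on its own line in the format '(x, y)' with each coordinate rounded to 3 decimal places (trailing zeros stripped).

Executing turtle program step by step:
Start: pos=(0,0), heading=0, pen down
FD 4: (0,0) -> (4,0) [heading=0, draw]
FD 8: (4,0) -> (12,0) [heading=0, draw]
RT 180: heading 0 -> 180
Final: pos=(12,0), heading=180, 2 segment(s) drawn
Waypoints (3 total):
(0, 0)
(4, 0)
(12, 0)

Answer: (0, 0)
(4, 0)
(12, 0)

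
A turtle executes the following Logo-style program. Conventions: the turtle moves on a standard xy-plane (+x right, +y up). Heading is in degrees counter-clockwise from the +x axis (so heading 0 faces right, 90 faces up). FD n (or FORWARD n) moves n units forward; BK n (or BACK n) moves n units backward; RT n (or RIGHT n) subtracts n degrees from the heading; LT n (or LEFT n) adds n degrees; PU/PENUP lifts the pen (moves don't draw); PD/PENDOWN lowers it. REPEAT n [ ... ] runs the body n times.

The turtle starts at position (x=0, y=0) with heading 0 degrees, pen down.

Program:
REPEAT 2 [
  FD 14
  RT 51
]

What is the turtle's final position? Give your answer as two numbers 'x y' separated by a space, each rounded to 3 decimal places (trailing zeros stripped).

Answer: 22.81 -10.88

Derivation:
Executing turtle program step by step:
Start: pos=(0,0), heading=0, pen down
REPEAT 2 [
  -- iteration 1/2 --
  FD 14: (0,0) -> (14,0) [heading=0, draw]
  RT 51: heading 0 -> 309
  -- iteration 2/2 --
  FD 14: (14,0) -> (22.81,-10.88) [heading=309, draw]
  RT 51: heading 309 -> 258
]
Final: pos=(22.81,-10.88), heading=258, 2 segment(s) drawn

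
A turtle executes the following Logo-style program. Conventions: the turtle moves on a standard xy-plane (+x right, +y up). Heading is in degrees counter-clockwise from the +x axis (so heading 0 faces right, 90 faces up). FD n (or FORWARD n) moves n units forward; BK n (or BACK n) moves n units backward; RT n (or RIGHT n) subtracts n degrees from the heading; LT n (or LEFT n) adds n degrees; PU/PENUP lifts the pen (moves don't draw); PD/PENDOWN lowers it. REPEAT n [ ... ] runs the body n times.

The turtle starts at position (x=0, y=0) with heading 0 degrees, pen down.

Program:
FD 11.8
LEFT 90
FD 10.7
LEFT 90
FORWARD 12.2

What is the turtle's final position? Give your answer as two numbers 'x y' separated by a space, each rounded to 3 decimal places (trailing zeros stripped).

Executing turtle program step by step:
Start: pos=(0,0), heading=0, pen down
FD 11.8: (0,0) -> (11.8,0) [heading=0, draw]
LT 90: heading 0 -> 90
FD 10.7: (11.8,0) -> (11.8,10.7) [heading=90, draw]
LT 90: heading 90 -> 180
FD 12.2: (11.8,10.7) -> (-0.4,10.7) [heading=180, draw]
Final: pos=(-0.4,10.7), heading=180, 3 segment(s) drawn

Answer: -0.4 10.7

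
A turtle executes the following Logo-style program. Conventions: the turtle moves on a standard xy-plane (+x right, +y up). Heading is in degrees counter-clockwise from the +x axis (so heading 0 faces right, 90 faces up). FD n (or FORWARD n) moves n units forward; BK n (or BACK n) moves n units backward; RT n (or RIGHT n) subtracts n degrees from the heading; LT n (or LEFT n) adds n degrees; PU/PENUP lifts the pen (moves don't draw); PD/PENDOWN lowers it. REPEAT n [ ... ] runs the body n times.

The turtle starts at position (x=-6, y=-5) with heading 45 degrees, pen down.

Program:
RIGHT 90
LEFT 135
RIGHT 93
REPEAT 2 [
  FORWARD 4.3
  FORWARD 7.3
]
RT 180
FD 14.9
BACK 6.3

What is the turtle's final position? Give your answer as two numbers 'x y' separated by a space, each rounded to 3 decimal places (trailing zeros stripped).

Answer: 8.58 -5.764

Derivation:
Executing turtle program step by step:
Start: pos=(-6,-5), heading=45, pen down
RT 90: heading 45 -> 315
LT 135: heading 315 -> 90
RT 93: heading 90 -> 357
REPEAT 2 [
  -- iteration 1/2 --
  FD 4.3: (-6,-5) -> (-1.706,-5.225) [heading=357, draw]
  FD 7.3: (-1.706,-5.225) -> (5.584,-5.607) [heading=357, draw]
  -- iteration 2/2 --
  FD 4.3: (5.584,-5.607) -> (9.878,-5.832) [heading=357, draw]
  FD 7.3: (9.878,-5.832) -> (17.168,-6.214) [heading=357, draw]
]
RT 180: heading 357 -> 177
FD 14.9: (17.168,-6.214) -> (2.289,-5.434) [heading=177, draw]
BK 6.3: (2.289,-5.434) -> (8.58,-5.764) [heading=177, draw]
Final: pos=(8.58,-5.764), heading=177, 6 segment(s) drawn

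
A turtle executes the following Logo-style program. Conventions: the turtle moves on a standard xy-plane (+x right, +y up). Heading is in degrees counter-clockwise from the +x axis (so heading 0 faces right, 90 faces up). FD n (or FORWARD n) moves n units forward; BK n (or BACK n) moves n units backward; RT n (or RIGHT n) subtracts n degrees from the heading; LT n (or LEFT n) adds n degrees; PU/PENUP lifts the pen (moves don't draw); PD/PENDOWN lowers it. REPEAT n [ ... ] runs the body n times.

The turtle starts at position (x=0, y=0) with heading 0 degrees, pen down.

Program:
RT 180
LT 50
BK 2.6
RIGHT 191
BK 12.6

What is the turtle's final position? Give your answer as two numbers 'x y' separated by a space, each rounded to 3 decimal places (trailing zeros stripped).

Executing turtle program step by step:
Start: pos=(0,0), heading=0, pen down
RT 180: heading 0 -> 180
LT 50: heading 180 -> 230
BK 2.6: (0,0) -> (1.671,1.992) [heading=230, draw]
RT 191: heading 230 -> 39
BK 12.6: (1.671,1.992) -> (-8.121,-5.938) [heading=39, draw]
Final: pos=(-8.121,-5.938), heading=39, 2 segment(s) drawn

Answer: -8.121 -5.938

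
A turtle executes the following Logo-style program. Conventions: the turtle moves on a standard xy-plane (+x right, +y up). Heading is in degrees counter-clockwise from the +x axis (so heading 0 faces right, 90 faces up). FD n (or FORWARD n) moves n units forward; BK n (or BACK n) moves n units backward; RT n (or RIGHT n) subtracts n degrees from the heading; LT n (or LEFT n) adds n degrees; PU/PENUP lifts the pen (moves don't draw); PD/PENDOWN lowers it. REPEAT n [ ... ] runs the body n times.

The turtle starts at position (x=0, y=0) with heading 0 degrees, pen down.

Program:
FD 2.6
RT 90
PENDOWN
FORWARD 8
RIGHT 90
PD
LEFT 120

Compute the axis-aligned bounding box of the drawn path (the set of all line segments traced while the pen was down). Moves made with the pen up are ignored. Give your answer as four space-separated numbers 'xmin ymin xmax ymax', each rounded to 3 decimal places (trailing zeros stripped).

Answer: 0 -8 2.6 0

Derivation:
Executing turtle program step by step:
Start: pos=(0,0), heading=0, pen down
FD 2.6: (0,0) -> (2.6,0) [heading=0, draw]
RT 90: heading 0 -> 270
PD: pen down
FD 8: (2.6,0) -> (2.6,-8) [heading=270, draw]
RT 90: heading 270 -> 180
PD: pen down
LT 120: heading 180 -> 300
Final: pos=(2.6,-8), heading=300, 2 segment(s) drawn

Segment endpoints: x in {0, 2.6, 2.6}, y in {-8, 0}
xmin=0, ymin=-8, xmax=2.6, ymax=0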